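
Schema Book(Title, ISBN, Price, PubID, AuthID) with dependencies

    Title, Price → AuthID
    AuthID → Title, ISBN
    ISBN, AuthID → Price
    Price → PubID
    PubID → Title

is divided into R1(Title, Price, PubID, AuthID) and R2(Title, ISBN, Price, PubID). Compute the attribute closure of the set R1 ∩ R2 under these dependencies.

R1 ∩ R2 = {Title, Price, PubID}.
Title, Price → AuthID applies, adding AuthID
AuthID → Title, ISBN applies, adding ISBN
Closure: {Title, ISBN, Price, PubID, AuthID}.

Title, ISBN, Price, PubID, AuthID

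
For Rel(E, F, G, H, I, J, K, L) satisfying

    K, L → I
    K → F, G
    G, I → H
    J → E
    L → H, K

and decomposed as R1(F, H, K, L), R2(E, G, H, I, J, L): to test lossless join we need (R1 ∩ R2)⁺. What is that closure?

R1 ∩ R2 = {H, L}.
L → H, K applies, adding K
K, L → I applies, adding I
K → F, G applies, adding F, G
Closure: {F, G, H, I, K, L}.

F, G, H, I, K, L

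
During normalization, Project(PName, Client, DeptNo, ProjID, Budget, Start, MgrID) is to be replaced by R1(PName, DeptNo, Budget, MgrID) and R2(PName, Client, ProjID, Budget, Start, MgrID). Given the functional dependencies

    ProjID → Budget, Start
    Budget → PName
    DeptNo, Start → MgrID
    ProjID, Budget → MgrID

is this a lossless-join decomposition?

Common attributes: R1 ∩ R2 = {PName, Budget, MgrID}.
No dependency enlarges {PName, Budget, MgrID}, so (PName, Budget, MgrID)⁺ = {PName, Budget, MgrID}.
The closure contains neither all of R1 = {PName, DeptNo, Budget, MgrID} nor all of R2 = {PName, Client, ProjID, Budget, Start, MgrID}, so the common attributes are not a superkey of either fragment. The join is lossy.

No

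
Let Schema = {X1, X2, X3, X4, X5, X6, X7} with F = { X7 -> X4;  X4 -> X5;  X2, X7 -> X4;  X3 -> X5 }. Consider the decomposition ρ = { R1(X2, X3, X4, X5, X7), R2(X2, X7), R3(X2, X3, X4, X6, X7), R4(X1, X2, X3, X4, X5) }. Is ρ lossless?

No

Chase test. Columns are X1, X2, X3, X4, X5, X6, X7; row i has aⱼ where attribute j ∈ Ri, else bᵢⱼ.
Initial tableau (one row per fragment):
  row 1: b11 a2 a3 a4 a5 b16 a7
  row 2: b21 a2 b23 b24 b25 b26 a7
  row 3: b31 a2 a3 a4 b35 a6 a7
  row 4: a1 a2 a3 a4 a5 b46 b47
Rows 1 and 2 agree on X7; apply X7→X4 and equate their X4 entries.
Rows 1 and 2 agree on X4; apply X4→X5 and equate their X5 entries.
Rows 1 and 3 agree on X4; apply X4→X5 and equate their X5 entries.
No row becomes fully distinguished — the join is lossy.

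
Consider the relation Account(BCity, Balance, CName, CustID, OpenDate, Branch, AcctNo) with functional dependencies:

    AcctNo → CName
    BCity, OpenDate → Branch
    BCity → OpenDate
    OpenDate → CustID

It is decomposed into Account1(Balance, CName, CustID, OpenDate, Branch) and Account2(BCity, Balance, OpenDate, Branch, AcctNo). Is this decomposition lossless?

Common attributes: Account1 ∩ Account2 = {Balance, OpenDate, Branch}.
Closure of {Balance, OpenDate, Branch}: OpenDate → CustID applies, adding CustID. So (Balance, OpenDate, Branch)⁺ = {Balance, CustID, OpenDate, Branch}.
The closure contains neither all of Account1 = {Balance, CName, CustID, OpenDate, Branch} nor all of Account2 = {BCity, Balance, OpenDate, Branch, AcctNo}, so the common attributes are not a superkey of either fragment. The join is lossy.

No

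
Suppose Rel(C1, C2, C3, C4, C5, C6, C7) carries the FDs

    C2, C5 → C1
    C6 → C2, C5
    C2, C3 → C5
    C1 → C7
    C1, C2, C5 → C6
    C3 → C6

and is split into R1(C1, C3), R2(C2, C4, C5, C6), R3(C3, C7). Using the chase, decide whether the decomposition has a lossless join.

Chase test. Columns are C1, C2, C3, C4, C5, C6, C7; row i has aⱼ where attribute j ∈ Ri, else bᵢⱼ.
Initial tableau (one row per fragment):
  row 1: a1 b12 a3 b14 b15 b16 b17
  row 2: b21 a2 b23 a4 a5 a6 b27
  row 3: b31 b32 a3 b34 b35 b36 a7
Rows 1 and 3 agree on C3; apply C3→C6 and equate their C6 entries.
Rows 1 and 3 agree on C6; apply C6→C2, C5 and equate their C2, C5 entries.
Rows 1 and 3 agree on C2, C5; apply C2, C5→C1 and equate their C1 entries.
Rows 1 and 3 agree on C1; apply C1→C7 and equate their C7 entries.
No row becomes fully distinguished — the join is lossy.

No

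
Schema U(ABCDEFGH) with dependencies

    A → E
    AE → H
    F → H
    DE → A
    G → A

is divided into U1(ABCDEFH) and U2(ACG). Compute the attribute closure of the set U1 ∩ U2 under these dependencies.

U1 ∩ U2 = {AC}.
A → E applies, adding E
AE → H applies, adding H
Closure: {ACEH}.

ACEH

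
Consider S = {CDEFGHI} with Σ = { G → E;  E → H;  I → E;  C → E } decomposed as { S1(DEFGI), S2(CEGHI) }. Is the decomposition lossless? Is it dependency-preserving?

Lossless test: (EGI)⁺ = {EGHI}, which is a superkey of neither fragment — lossy.
Dependency preservation: every FD's attributes lie within a single fragment, so each can be enforced locally — preserved.

lossy but dependency-preserving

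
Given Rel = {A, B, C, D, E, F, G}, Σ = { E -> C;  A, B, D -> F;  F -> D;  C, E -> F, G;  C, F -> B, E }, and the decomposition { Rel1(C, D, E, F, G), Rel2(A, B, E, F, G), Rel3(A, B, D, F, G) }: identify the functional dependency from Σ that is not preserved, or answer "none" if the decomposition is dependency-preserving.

E → C lies within Rel1.
A, B, D → F lies within Rel3.
F → D lies within Rel1.
C, E → F, G lies within Rel1.
C, F → B, E: restricted closure across fragments reaches B, E.
Every dependency is enforceable on the fragments, so the decomposition is dependency-preserving.

none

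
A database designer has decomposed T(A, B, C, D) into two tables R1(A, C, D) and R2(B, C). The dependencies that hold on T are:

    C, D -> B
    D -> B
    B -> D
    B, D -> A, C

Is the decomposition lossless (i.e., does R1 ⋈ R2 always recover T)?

Common attributes: R1 ∩ R2 = {C}.
No dependency enlarges {C}, so (C)⁺ = {C}.
The closure contains neither all of R1 = {A, C, D} nor all of R2 = {B, C}, so the common attributes are not a superkey of either fragment. The join is lossy.

No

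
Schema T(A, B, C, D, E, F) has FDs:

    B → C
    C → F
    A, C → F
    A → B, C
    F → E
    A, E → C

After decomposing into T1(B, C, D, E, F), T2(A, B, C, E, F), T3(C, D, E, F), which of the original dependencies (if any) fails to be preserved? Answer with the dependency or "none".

none

B → C lies within T1.
C → F lies within T1.
A, C → F lies within T2.
A → B, C lies within T2.
F → E lies within T1.
A, E → C lies within T2.
Every dependency is enforceable on the fragments, so the decomposition is dependency-preserving.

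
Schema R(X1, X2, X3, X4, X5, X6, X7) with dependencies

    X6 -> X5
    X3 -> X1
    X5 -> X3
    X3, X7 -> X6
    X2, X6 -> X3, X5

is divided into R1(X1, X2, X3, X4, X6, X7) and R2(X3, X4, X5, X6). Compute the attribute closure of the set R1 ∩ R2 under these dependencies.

R1 ∩ R2 = {X3, X4, X6}.
X6 → X5 applies, adding X5
X3 → X1 applies, adding X1
Closure: {X1, X3, X4, X5, X6}.

X1, X3, X4, X5, X6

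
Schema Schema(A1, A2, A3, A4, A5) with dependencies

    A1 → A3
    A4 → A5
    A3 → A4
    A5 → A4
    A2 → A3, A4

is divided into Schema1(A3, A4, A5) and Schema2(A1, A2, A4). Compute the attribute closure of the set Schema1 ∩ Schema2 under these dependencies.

Schema1 ∩ Schema2 = {A4}.
A4 → A5 applies, adding A5
Closure: {A4, A5}.

A4, A5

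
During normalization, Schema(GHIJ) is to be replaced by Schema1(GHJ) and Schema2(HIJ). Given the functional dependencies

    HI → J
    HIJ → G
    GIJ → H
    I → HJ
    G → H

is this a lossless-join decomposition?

No

Common attributes: Schema1 ∩ Schema2 = {HJ}.
No dependency enlarges {HJ}, so (HJ)⁺ = {HJ}.
The closure contains neither all of Schema1 = {GHJ} nor all of Schema2 = {HIJ}, so the common attributes are not a superkey of either fragment. The join is lossy.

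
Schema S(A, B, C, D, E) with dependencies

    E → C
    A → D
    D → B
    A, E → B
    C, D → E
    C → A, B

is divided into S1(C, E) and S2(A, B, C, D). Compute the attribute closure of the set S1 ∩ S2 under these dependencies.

S1 ∩ S2 = {C}.
C → A, B applies, adding A, B
A → D applies, adding D
C, D → E applies, adding E
Closure: {A, B, C, D, E}.

A, B, C, D, E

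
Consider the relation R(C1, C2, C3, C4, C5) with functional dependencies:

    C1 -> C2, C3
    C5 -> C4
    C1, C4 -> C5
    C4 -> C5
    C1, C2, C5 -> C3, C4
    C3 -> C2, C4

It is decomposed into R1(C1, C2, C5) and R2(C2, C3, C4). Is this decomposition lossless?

Common attributes: R1 ∩ R2 = {C2}.
No dependency enlarges {C2}, so (C2)⁺ = {C2}.
The closure contains neither all of R1 = {C1, C2, C5} nor all of R2 = {C2, C3, C4}, so the common attributes are not a superkey of either fragment. The join is lossy.

No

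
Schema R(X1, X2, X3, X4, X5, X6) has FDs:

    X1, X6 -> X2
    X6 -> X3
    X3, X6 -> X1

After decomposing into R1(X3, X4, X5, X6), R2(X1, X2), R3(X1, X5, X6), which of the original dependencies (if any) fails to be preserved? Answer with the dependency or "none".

X1, X6 -> X2

Check X1, X6 → X2: no single fragment contains all of {X1, X2, X6}, and the restricted closure of {X1, X6} across the fragments never reaches {X2}.
X6 → X3 is preserved.
X3, X6 → X1 is preserved.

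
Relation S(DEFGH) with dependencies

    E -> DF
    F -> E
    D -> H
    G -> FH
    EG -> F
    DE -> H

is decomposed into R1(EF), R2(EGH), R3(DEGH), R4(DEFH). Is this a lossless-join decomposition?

Yes

Chase test. Columns are DEFGH; row i has aⱼ where attribute j ∈ Ri, else bᵢⱼ.
Initial tableau (one row per fragment):
  row 1: b11 a2 a3 b14 b15
  row 2: b21 a2 b23 a4 a5
  row 3: a1 a2 b33 a4 a5
  row 4: a1 a2 a3 b44 a5
Rows 1 and 2 agree on E; apply E→DF and equate their DF entries.
Rows 1 and 3 agree on E; apply E→DF and equate their DF entries.
Rows 1 and 2 agree on D; apply D→H and equate their H entries.
Row 2 is now all distinguished symbols — the join is lossless.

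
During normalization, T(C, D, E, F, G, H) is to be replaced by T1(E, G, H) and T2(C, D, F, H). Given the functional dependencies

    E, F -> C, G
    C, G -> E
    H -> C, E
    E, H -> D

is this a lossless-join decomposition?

No

Common attributes: T1 ∩ T2 = {H}.
Closure of {H}: H → C, E applies, adding C, E; E, H → D applies, adding D. So (H)⁺ = {C, D, E, H}.
The closure contains neither all of T1 = {E, G, H} nor all of T2 = {C, D, F, H}, so the common attributes are not a superkey of either fragment. The join is lossy.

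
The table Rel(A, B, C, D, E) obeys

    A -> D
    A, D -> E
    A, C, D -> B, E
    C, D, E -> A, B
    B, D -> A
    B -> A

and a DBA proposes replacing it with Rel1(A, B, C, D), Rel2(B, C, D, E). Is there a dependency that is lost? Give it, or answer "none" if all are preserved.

Check A, D → E: no single fragment contains all of {A, D, E}, and the restricted closure of {A, D} across the fragments never reaches {E}.
A → D is preserved.
A, C, D → B, E is preserved.
C, D, E → A, B is preserved.
B, D → A is preserved.
B → A is preserved.

A, D -> E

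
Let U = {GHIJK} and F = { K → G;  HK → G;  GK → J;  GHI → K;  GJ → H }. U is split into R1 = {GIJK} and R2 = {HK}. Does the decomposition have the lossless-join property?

Common attributes: R1 ∩ R2 = {K}.
Closure of {K}: K → G applies, adding G; GK → J applies, adding J; GJ → H applies, adding H. So (K)⁺ = {GHJK}.
This closure contains every attribute of R2, so R1 ∩ R2 → R2. The join is lossless.

Yes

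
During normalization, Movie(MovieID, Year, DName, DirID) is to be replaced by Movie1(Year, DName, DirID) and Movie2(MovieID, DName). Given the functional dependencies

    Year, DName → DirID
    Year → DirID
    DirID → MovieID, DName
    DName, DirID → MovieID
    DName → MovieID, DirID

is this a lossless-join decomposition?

Common attributes: Movie1 ∩ Movie2 = {DName}.
Closure of {DName}: DName → MovieID, DirID applies, adding MovieID, DirID. So (DName)⁺ = {MovieID, DName, DirID}.
This closure contains every attribute of Movie2, so Movie1 ∩ Movie2 → Movie2. The join is lossless.

Yes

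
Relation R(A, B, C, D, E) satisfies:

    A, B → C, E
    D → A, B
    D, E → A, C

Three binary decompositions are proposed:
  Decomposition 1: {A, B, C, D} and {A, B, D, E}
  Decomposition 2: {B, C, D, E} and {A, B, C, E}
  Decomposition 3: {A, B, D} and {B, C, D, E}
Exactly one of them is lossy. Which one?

Decomposition 1: common = {A, B, D}, closure = {A, B, C, D, E} → lossless.
Decomposition 2: common = {B, C, E}, closure = {B, C, E} → lossy.
Decomposition 3: common = {B, D}, closure = {A, B, C, D, E} → lossless.

Decomposition 2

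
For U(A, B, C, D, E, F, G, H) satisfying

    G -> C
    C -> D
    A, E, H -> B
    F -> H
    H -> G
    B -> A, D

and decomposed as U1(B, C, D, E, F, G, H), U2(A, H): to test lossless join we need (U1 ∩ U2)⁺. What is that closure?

U1 ∩ U2 = {H}.
H → G applies, adding G
G → C applies, adding C
C → D applies, adding D
Closure: {C, D, G, H}.

C, D, G, H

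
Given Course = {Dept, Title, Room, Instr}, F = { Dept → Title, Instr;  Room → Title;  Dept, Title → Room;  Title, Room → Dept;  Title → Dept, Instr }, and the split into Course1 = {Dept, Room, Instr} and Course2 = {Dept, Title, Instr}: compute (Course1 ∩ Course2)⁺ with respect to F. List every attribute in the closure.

Dept, Title, Room, Instr

Course1 ∩ Course2 = {Dept, Instr}.
Dept → Title, Instr applies, adding Title
Dept, Title → Room applies, adding Room
Closure: {Dept, Title, Room, Instr}.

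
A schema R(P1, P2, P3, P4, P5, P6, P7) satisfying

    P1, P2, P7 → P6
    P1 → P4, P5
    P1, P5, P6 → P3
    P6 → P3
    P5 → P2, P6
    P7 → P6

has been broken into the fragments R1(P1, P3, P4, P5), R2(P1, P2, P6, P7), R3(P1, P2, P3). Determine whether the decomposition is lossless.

Yes

Chase test. Columns are P1, P2, P3, P4, P5, P6, P7; row i has aⱼ where attribute j ∈ Ri, else bᵢⱼ.
Initial tableau (one row per fragment):
  row 1: a1 b12 a3 a4 a5 b16 b17
  row 2: a1 a2 b23 b24 b25 a6 a7
  row 3: a1 a2 a3 b34 b35 b36 b37
Rows 1 and 2 agree on P1; apply P1→P4, P5 and equate their P4, P5 entries.
Rows 1 and 3 agree on P1; apply P1→P4, P5 and equate their P4, P5 entries.
Rows 1 and 2 agree on P5; apply P5→P2, P6 and equate their P2, P6 entries.
Rows 1 and 3 agree on P5; apply P5→P2, P6 and equate their P2, P6 entries.
Rows 1 and 2 agree on P1, P5, P6; apply P1, P5, P6→P3 and equate their P3 entries.
Row 2 is now all distinguished symbols — the join is lossless.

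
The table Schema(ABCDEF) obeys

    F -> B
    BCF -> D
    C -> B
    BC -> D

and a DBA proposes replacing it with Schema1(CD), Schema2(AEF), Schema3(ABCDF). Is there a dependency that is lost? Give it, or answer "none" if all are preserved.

F → B lies within Schema3.
BCF → D lies within Schema3.
C → B lies within Schema3.
BC → D lies within Schema3.
Every dependency is enforceable on the fragments, so the decomposition is dependency-preserving.

none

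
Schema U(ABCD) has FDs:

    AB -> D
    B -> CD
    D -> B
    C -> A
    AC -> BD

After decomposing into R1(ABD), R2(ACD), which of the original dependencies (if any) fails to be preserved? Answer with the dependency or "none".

AB → D lies within R1.
B → CD: restricted closure across fragments reaches CD.
D → B lies within R1.
C → A lies within R2.
AC → BD: restricted closure across fragments reaches BD.
Every dependency is enforceable on the fragments, so the decomposition is dependency-preserving.

none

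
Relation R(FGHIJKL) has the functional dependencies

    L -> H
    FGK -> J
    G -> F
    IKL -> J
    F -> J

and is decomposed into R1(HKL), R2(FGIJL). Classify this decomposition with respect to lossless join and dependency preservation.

Lossless test: (L)⁺ = {HL}, which is a superkey of neither fragment — lossy.
Dependency preservation: the restricted closure of {IKL} across the fragments never reaches {J}, so IKL → J cannot be enforced without a join — not preserved.

lossy and not dependency-preserving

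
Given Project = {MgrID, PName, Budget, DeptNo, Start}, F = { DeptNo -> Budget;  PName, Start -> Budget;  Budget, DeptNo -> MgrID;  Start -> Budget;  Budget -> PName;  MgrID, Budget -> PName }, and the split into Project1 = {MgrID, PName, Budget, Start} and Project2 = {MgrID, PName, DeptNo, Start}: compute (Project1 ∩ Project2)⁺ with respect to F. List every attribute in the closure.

Project1 ∩ Project2 = {MgrID, PName, Start}.
PName, Start → Budget applies, adding Budget
Closure: {MgrID, PName, Budget, Start}.

MgrID, PName, Budget, Start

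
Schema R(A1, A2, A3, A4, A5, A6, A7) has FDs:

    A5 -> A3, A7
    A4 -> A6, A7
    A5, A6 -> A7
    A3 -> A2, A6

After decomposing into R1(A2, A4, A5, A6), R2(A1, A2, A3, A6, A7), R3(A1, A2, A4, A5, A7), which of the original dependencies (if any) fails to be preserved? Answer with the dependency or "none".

A5 -> A3, A7

Check A5 → A3, A7: no single fragment contains all of {A3, A5, A7}, and the restricted closure of {A5} across the fragments never reaches {A3, A7}.
A4 → A6, A7 is preserved.
A5, A6 → A7 is preserved.
A3 → A2, A6 is preserved.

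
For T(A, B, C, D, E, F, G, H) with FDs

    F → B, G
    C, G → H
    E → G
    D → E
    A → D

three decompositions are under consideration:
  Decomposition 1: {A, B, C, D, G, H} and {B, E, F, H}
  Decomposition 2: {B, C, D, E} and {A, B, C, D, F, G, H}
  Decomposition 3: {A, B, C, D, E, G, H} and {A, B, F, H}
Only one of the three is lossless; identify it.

Decomposition 1: common = {B, H}, closure = {B, H} → lossy.
Decomposition 2: common = {B, C, D}, closure = {B, C, D, E, G, H} → lossless.
Decomposition 3: common = {A, B, H}, closure = {A, B, D, E, G, H} → lossy.

Decomposition 2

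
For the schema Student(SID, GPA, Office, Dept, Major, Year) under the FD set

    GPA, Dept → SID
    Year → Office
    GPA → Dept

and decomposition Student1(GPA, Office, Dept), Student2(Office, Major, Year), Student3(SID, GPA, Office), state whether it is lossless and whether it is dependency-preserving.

Lossless test (chase): Rows 1 and 3 agree on GPA; apply GPA→Dept and equate their Dept entries. Rows 1 and 3 agree on GPA, Dept; apply GPA, Dept→SID and equate their SID entries. No row becomes fully distinguished — the join is lossy.
Dependency preservation: GPA, Dept → SID is not contained in any single fragment, but the restricted closure of its left-hand side across the fragments still reaches the right-hand side; the remaining FDs each lie inside some fragment. All dependencies are preserved.

lossy but dependency-preserving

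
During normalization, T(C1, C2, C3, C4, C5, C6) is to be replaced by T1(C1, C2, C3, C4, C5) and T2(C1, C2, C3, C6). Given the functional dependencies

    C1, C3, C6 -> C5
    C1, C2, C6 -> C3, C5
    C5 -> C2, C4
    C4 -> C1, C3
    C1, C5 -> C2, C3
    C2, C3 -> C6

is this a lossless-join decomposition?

Yes

Common attributes: T1 ∩ T2 = {C1, C2, C3}.
Closure of {C1, C2, C3}: C2, C3 → C6 applies, adding C6; C1, C3, C6 → C5 applies, adding C5; C5 → C2, C4 applies, adding C4. So (C1, C2, C3)⁺ = {C1, C2, C3, C4, C5, C6}.
This closure contains every attribute of T1, so T1 ∩ T2 → T1. The join is lossless.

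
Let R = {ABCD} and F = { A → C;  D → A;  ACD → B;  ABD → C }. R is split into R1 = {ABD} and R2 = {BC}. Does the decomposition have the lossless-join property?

No

Common attributes: R1 ∩ R2 = {B}.
No dependency enlarges {B}, so (B)⁺ = {B}.
The closure contains neither all of R1 = {ABD} nor all of R2 = {BC}, so the common attributes are not a superkey of either fragment. The join is lossy.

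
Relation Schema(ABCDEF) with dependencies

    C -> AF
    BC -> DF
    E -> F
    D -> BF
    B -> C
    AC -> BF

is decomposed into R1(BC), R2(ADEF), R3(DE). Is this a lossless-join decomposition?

Chase test. Columns are ABCDEF; row i has aⱼ where attribute j ∈ Ri, else bᵢⱼ.
Initial tableau (one row per fragment):
  row 1: b11 a2 a3 b14 b15 b16
  row 2: a1 b22 b23 a4 a5 a6
  row 3: b31 b32 b33 a4 a5 b36
Rows 2 and 3 agree on E; apply E→F and equate their F entries.
Rows 2 and 3 agree on D; apply D→BF and equate their BF entries.
Rows 2 and 3 agree on B; apply B→C and equate their C entries.
Rows 2 and 3 agree on C; apply C→AF and equate their AF entries.
No row becomes fully distinguished — the join is lossy.

No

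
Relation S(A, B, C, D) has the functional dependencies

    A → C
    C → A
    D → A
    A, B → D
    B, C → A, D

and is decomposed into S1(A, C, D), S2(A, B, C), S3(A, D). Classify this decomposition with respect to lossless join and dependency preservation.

lossy and not dependency-preserving

Lossless test (chase): Rows 1 and 3 agree on A; apply A→C and equate their C entries. No row becomes fully distinguished — the join is lossy.
Dependency preservation: the restricted closure of {A, B} across the fragments never reaches {D}, so A, B → D cannot be enforced without a join — not preserved.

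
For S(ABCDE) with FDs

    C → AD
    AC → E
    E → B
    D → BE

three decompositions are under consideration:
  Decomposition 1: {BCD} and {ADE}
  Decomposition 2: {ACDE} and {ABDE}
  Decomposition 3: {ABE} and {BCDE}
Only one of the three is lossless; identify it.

Decomposition 2

Decomposition 1: common = {D}, closure = {BDE} → lossy.
Decomposition 2: common = {ADE}, closure = {ABDE} → lossless.
Decomposition 3: common = {BE}, closure = {BE} → lossy.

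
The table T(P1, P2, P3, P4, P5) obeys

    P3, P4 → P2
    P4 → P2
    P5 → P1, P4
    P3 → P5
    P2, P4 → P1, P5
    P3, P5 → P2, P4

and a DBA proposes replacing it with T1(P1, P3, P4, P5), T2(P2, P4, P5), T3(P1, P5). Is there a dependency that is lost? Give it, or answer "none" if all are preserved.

P3, P4 → P2: restricted closure across fragments reaches P2.
P4 → P2 lies within T2.
P5 → P1, P4 lies within T1.
P3 → P5 lies within T1.
P2, P4 → P1, P5: restricted closure across fragments reaches P1, P5.
P3, P5 → P2, P4: restricted closure across fragments reaches P2, P4.
Every dependency is enforceable on the fragments, so the decomposition is dependency-preserving.

none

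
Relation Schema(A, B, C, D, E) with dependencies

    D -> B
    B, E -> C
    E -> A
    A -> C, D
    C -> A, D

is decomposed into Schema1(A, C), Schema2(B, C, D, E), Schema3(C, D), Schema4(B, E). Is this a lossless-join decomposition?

Yes

Chase test. Columns are A, B, C, D, E; row i has aⱼ where attribute j ∈ Schemai, else bᵢⱼ.
Initial tableau (one row per fragment):
  row 1: a1 b12 a3 b14 b15
  row 2: b21 a2 a3 a4 a5
  row 3: b31 b32 a3 a4 b35
  row 4: b41 a2 b43 b44 a5
Rows 2 and 3 agree on D; apply D→B and equate their B entries.
Rows 2 and 4 agree on B, E; apply B, E→C and equate their C entries.
Rows 2 and 4 agree on E; apply E→A and equate their A entries.
Rows 2 and 4 agree on A; apply A→C, D and equate their C, D entries.
Rows 1 and 2 agree on C; apply C→A, D and equate their A, D entries.
Rows 1 and 3 agree on C; apply C→A, D and equate their A, D entries.
Rows 1 and 2 agree on D; apply D→B and equate their B entries.
Row 2 is now all distinguished symbols — the join is lossless.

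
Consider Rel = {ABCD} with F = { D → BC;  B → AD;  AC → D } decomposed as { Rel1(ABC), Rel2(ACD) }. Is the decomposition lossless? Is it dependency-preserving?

lossless and dependency-preserving

Lossless test: (AC)⁺ = {ABCD}, which contains all of one fragment — lossless.
Dependency preservation: D → BC; B → AD are not contained in any single fragment, but the restricted closure of each left-hand side across the fragments still reaches the right-hand side; the remaining FDs each lie inside some fragment. All dependencies are preserved.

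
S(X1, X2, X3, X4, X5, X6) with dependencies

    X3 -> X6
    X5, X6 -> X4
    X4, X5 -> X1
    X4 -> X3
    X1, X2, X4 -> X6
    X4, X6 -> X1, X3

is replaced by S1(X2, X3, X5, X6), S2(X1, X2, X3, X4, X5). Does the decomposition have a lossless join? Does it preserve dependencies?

Lossless test: (X2, X3, X5)⁺ = {X1, X2, X3, X4, X5, X6}, which contains all of one fragment — lossless.
Dependency preservation: X5, X6 → X4; X1, X2, X4 → X6; X4, X6 → X1, X3 are not contained in any single fragment, but the restricted closure of each left-hand side across the fragments still reaches the right-hand side; the remaining FDs each lie inside some fragment. All dependencies are preserved.

lossless and dependency-preserving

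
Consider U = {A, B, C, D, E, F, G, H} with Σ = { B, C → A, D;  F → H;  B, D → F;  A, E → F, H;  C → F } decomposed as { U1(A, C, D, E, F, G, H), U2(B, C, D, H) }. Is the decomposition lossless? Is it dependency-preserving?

lossy and not dependency-preserving

Lossless test: (C, D, H)⁺ = {C, D, F, H}, which is a superkey of neither fragment — lossy.
Dependency preservation: the restricted closure of {B, C} across the fragments never reaches {A, D}, so B, C → A, D cannot be enforced without a join — not preserved.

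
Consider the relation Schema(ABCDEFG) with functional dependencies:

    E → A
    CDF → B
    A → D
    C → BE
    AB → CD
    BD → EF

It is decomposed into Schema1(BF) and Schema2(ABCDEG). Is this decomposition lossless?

No

Common attributes: Schema1 ∩ Schema2 = {B}.
No dependency enlarges {B}, so (B)⁺ = {B}.
The closure contains neither all of Schema1 = {BF} nor all of Schema2 = {ABCDEG}, so the common attributes are not a superkey of either fragment. The join is lossy.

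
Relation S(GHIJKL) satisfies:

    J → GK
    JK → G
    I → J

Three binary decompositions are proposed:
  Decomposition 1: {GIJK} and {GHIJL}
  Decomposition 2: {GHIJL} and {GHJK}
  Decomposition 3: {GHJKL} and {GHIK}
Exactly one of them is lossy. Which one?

Decomposition 3

Decomposition 1: common = {GIJ}, closure = {GIJK} → lossless.
Decomposition 2: common = {GHJ}, closure = {GHJK} → lossless.
Decomposition 3: common = {GHK}, closure = {GHK} → lossy.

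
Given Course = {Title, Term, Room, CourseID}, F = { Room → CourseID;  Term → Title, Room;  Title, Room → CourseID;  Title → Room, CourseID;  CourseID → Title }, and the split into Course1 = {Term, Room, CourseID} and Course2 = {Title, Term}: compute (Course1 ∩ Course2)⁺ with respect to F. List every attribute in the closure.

Course1 ∩ Course2 = {Term}.
Term → Title, Room applies, adding Title, Room
Title, Room → CourseID applies, adding CourseID
Closure: {Title, Term, Room, CourseID}.

Title, Term, Room, CourseID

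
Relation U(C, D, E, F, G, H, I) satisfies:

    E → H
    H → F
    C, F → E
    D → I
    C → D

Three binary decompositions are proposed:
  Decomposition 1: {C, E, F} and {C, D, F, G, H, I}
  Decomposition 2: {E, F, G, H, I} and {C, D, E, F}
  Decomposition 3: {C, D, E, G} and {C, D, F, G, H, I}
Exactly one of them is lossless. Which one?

Decomposition 1: common = {C, F}, closure = {C, D, E, F, H, I} → lossless.
Decomposition 2: common = {E, F}, closure = {E, F, H} → lossy.
Decomposition 3: common = {C, D, G}, closure = {C, D, G, I} → lossy.

Decomposition 1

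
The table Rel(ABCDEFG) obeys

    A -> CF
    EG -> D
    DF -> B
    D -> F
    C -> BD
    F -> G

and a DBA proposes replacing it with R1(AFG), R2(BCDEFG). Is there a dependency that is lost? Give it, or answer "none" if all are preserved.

A -> CF

Check A → CF: no single fragment contains all of {ACF}, and the restricted closure of {A} across the fragments never reaches {CF}.
EG → D is preserved.
DF → B is preserved.
D → F is preserved.
C → BD is preserved.
F → G is preserved.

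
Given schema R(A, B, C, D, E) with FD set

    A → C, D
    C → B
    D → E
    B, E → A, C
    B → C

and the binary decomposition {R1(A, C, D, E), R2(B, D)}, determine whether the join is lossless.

No

Common attributes: R1 ∩ R2 = {D}.
Closure of {D}: D → E applies, adding E. So (D)⁺ = {D, E}.
The closure contains neither all of R1 = {A, C, D, E} nor all of R2 = {B, D}, so the common attributes are not a superkey of either fragment. The join is lossy.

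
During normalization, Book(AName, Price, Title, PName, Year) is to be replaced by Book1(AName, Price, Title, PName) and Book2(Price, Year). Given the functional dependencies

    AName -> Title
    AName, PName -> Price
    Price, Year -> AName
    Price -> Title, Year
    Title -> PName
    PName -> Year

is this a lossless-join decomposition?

Yes

Common attributes: Book1 ∩ Book2 = {Price}.
Closure of {Price}: Price → Title, Year applies, adding Title, Year; Title → PName applies, adding PName; Price, Year → AName applies, adding AName. So (Price)⁺ = {AName, Price, Title, PName, Year}.
This closure contains every attribute of Book1, so Book1 ∩ Book2 → Book1. The join is lossless.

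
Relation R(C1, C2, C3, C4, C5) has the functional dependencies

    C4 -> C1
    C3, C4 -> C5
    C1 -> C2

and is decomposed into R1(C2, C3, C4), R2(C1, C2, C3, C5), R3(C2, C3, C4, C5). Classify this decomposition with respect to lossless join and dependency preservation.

Lossless test (chase): Rows 1 and 3 agree on C4; apply C4→C1 and equate their C1 entries. Rows 1 and 3 agree on C3, C4; apply C3, C4→C5 and equate their C5 entries. No row becomes fully distinguished — the join is lossy.
Dependency preservation: the restricted closure of {C4} across the fragments never reaches {C1}, so C4 → C1 cannot be enforced without a join — not preserved.

lossy and not dependency-preserving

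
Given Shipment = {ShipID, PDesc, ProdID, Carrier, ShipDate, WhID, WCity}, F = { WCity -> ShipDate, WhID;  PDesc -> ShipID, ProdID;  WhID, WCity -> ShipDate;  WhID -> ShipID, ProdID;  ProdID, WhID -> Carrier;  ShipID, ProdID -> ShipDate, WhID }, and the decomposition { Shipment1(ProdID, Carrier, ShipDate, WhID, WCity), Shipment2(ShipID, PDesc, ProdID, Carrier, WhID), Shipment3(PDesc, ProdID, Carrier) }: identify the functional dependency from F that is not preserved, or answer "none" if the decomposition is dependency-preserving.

WCity → ShipDate, WhID lies within Shipment1.
PDesc → ShipID, ProdID lies within Shipment2.
WhID, WCity → ShipDate lies within Shipment1.
WhID → ShipID, ProdID lies within Shipment2.
ProdID, WhID → Carrier lies within Shipment1.
ShipID, ProdID → ShipDate, WhID: restricted closure across fragments reaches ShipDate, WhID.
Every dependency is enforceable on the fragments, so the decomposition is dependency-preserving.

none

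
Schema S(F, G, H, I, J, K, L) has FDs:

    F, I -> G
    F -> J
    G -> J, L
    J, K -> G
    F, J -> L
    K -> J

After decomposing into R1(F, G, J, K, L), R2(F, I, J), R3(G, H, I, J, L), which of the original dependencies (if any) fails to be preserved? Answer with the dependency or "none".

Check F, I → G: no single fragment contains all of {F, G, I}, and the restricted closure of {F, I} across the fragments never reaches {G}.
F → J is preserved.
G → J, L is preserved.
J, K → G is preserved.
F, J → L is preserved.
K → J is preserved.

F, I -> G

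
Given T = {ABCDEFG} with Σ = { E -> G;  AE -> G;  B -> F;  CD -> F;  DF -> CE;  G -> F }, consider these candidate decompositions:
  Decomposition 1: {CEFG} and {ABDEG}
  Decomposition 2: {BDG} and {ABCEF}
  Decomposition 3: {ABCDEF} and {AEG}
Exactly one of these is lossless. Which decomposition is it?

Decomposition 3

Decomposition 1: common = {EG}, closure = {EFG} → lossy.
Decomposition 2: common = {B}, closure = {BF} → lossy.
Decomposition 3: common = {AE}, closure = {AEFG} → lossless.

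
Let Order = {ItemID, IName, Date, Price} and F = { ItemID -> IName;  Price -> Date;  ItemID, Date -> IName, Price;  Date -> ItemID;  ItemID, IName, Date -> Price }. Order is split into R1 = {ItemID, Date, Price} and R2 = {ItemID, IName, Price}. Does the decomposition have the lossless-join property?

Yes

Common attributes: R1 ∩ R2 = {ItemID, Price}.
Closure of {ItemID, Price}: ItemID → IName applies, adding IName; Price → Date applies, adding Date. So (ItemID, Price)⁺ = {ItemID, IName, Date, Price}.
This closure contains every attribute of R1, so R1 ∩ R2 → R1. The join is lossless.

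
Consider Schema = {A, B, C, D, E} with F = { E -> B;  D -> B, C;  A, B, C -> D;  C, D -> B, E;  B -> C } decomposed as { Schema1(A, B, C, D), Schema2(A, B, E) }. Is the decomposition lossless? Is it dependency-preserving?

Lossless test: (A, B)⁺ = {A, B, C, D, E}, which contains all of one fragment — lossless.
Dependency preservation: the restricted closure of {C, D} across the fragments never reaches {B, E}, so C, D → B, E cannot be enforced without a join — not preserved.

lossless but not dependency-preserving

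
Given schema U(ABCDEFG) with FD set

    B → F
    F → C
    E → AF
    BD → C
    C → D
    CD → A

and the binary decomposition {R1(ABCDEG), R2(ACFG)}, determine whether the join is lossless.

No

Common attributes: R1 ∩ R2 = {ACG}.
Closure of {ACG}: C → D applies, adding D. So (ACG)⁺ = {ACDG}.
The closure contains neither all of R1 = {ABCDEG} nor all of R2 = {ACFG}, so the common attributes are not a superkey of either fragment. The join is lossy.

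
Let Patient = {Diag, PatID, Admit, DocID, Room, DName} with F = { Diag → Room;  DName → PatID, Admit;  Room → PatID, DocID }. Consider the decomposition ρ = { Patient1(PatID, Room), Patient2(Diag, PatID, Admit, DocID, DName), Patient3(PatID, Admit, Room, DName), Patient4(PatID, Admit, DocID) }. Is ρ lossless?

Chase test. Columns are Diag, PatID, Admit, DocID, Room, DName; row i has aⱼ where attribute j ∈ Patienti, else bᵢⱼ.
Initial tableau (one row per fragment):
  row 1: b11 a2 b13 b14 a5 b16
  row 2: a1 a2 a3 a4 b25 a6
  row 3: b31 a2 a3 b34 a5 a6
  row 4: b41 a2 a3 a4 b45 b46
Rows 1 and 3 agree on Room; apply Room→PatID, DocID and equate their PatID, DocID entries.
No row becomes fully distinguished — the join is lossy.

No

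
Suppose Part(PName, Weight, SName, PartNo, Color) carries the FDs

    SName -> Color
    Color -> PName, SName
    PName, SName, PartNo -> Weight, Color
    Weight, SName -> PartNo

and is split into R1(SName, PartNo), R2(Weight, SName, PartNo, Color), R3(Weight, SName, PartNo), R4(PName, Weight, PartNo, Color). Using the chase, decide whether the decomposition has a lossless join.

Chase test. Columns are PName, Weight, SName, PartNo, Color; row i has aⱼ where attribute j ∈ Ri, else bᵢⱼ.
Initial tableau (one row per fragment):
  row 1: b11 b12 a3 a4 b15
  row 2: b21 a2 a3 a4 a5
  row 3: b31 a2 a3 a4 b35
  row 4: a1 a2 b43 a4 a5
Rows 1 and 2 agree on SName; apply SName→Color and equate their Color entries.
Rows 1 and 3 agree on SName; apply SName→Color and equate their Color entries.
Rows 1 and 2 agree on Color; apply Color→PName, SName and equate their PName, SName entries.
Rows 1 and 3 agree on Color; apply Color→PName, SName and equate their PName, SName entries.
Rows 1 and 4 agree on Color; apply Color→PName, SName and equate their PName, SName entries.
Rows 1 and 2 agree on PName, SName, PartNo; apply PName, SName, PartNo→Weight, Color and equate their Weight, Color entries.
Row 1 is now all distinguished symbols — the join is lossless.

Yes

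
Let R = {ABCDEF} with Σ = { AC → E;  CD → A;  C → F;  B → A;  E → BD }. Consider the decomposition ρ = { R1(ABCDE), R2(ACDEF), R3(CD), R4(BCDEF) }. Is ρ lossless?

Chase test. Columns are ABCDEF; row i has aⱼ where attribute j ∈ Ri, else bᵢⱼ.
Initial tableau (one row per fragment):
  row 1: a1 a2 a3 a4 a5 b16
  row 2: a1 b22 a3 a4 a5 a6
  row 3: b31 b32 a3 a4 b35 b36
  row 4: b41 a2 a3 a4 a5 a6
Rows 1 and 3 agree on CD; apply CD→A and equate their A entries.
Rows 1 and 4 agree on CD; apply CD→A and equate their A entries.
Rows 1 and 2 agree on C; apply C→F and equate their F entries.
Rows 1 and 3 agree on C; apply C→F and equate their F entries.
Rows 1 and 2 agree on E; apply E→BD and equate their BD entries.
Rows 1 and 3 agree on AC; apply AC→E and equate their E entries.
Rows 1 and 3 agree on E; apply E→BD and equate their BD entries.
Row 1 is now all distinguished symbols — the join is lossless.

Yes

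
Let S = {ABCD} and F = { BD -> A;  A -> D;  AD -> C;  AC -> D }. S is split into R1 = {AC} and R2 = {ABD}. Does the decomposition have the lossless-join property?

Common attributes: R1 ∩ R2 = {A}.
Closure of {A}: A → D applies, adding D; AD → C applies, adding C. So (A)⁺ = {ACD}.
This closure contains every attribute of R1, so R1 ∩ R2 → R1. The join is lossless.

Yes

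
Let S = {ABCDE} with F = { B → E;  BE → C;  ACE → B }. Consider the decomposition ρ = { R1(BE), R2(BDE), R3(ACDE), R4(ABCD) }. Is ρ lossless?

Chase test. Columns are ABCDE; row i has aⱼ where attribute j ∈ Ri, else bᵢⱼ.
Initial tableau (one row per fragment):
  row 1: b11 a2 b13 b14 a5
  row 2: b21 a2 b23 a4 a5
  row 3: a1 b32 a3 a4 a5
  row 4: a1 a2 a3 a4 b45
Rows 1 and 4 agree on B; apply B→E and equate their E entries.
Rows 1 and 2 agree on BE; apply BE→C and equate their C entries.
Rows 1 and 4 agree on BE; apply BE→C and equate their C entries.
Rows 3 and 4 agree on ACE; apply ACE→B and equate their B entries.
Row 3 is now all distinguished symbols — the join is lossless.

Yes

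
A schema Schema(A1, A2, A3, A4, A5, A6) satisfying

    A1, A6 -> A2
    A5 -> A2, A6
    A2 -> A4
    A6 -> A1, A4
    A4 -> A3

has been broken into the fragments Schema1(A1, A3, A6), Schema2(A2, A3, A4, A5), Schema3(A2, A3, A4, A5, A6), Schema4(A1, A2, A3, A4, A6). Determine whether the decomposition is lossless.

Yes

Chase test. Columns are A1, A2, A3, A4, A5, A6; row i has aⱼ where attribute j ∈ Schemai, else bᵢⱼ.
Initial tableau (one row per fragment):
  row 1: a1 b12 a3 b14 b15 a6
  row 2: b21 a2 a3 a4 a5 b26
  row 3: b31 a2 a3 a4 a5 a6
  row 4: a1 a2 a3 a4 b45 a6
Rows 1 and 4 agree on A1, A6; apply A1, A6→A2 and equate their A2 entries.
Rows 2 and 3 agree on A5; apply A5→A2, A6 and equate their A2, A6 entries.
Rows 1 and 2 agree on A2; apply A2→A4 and equate their A4 entries.
Rows 1 and 2 agree on A6; apply A6→A1, A4 and equate their A1, A4 entries.
Rows 1 and 3 agree on A6; apply A6→A1, A4 and equate their A1, A4 entries.
Row 2 is now all distinguished symbols — the join is lossless.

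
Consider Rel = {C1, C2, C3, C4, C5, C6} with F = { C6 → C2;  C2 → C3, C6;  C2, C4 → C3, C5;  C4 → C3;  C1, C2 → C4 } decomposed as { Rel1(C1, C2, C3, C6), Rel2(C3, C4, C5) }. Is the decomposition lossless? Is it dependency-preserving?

lossy and not dependency-preserving

Lossless test: (C3)⁺ = {C3}, which is a superkey of neither fragment — lossy.
Dependency preservation: the restricted closure of {C2, C4} across the fragments never reaches {C3, C5}, so C2, C4 → C3, C5 cannot be enforced without a join — not preserved.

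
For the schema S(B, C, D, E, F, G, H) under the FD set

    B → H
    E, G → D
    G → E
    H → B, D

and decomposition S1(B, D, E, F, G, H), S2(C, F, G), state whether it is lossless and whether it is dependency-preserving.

lossy but dependency-preserving

Lossless test: (F, G)⁺ = {D, E, F, G}, which is a superkey of neither fragment — lossy.
Dependency preservation: every FD's attributes lie within a single fragment, so each can be enforced locally — preserved.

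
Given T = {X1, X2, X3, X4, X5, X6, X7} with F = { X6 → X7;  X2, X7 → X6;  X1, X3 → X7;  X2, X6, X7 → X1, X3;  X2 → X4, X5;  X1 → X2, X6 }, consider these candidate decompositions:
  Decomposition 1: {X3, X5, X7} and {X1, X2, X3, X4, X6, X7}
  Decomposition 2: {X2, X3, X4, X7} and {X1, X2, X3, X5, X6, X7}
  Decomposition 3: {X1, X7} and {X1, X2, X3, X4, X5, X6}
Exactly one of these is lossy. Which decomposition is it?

Decomposition 1: common = {X3, X7}, closure = {X3, X7} → lossy.
Decomposition 2: common = {X2, X3, X7}, closure = {X1, X2, X3, X4, X5, X6, X7} → lossless.
Decomposition 3: common = {X1}, closure = {X1, X2, X3, X4, X5, X6, X7} → lossless.

Decomposition 1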